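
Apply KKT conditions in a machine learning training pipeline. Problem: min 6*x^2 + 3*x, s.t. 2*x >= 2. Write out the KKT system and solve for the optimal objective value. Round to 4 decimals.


Step 1: Try lambda = 0 (constraint inactive).
x_unc = -3/(2*6) = -0.25
Check: 2*-0.25 = -0.5 < 2 -- violated!
Step 2: Constraint must be active: 2*x = 2
x* = 2/2 = 1.0
lambda = (2*6*1.0 + 3)/2 = 7.5
Step 3: Compute optimal value.
f(x*) = 6*1.0^2 + 3*1.0 = 9.0


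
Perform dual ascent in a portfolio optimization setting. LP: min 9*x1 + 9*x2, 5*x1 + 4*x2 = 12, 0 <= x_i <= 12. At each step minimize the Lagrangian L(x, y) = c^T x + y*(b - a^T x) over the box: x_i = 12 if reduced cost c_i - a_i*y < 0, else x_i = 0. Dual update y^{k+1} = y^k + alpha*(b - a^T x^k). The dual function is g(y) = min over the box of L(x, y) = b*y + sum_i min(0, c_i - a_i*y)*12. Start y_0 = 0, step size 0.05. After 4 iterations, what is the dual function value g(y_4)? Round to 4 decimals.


Dual ascent for LP: min 9*x1 + 9*x2, 5*x1 + 4*x2 = 12, 0 <= x_i <= 12
Step 1: y^k = 0.0, reduced costs: (9.0, 9.0)
  x^k = (0.0, 0.0), subgradient = b - a^T x = 12.0
  y^{k+1} = 0.0 + 0.05*12.0 = 0.6
Step 2: y^k = 0.6, reduced costs: (6.0, 6.6)
  x^k = (0.0, 0.0), subgradient = b - a^T x = 12.0
  y^{k+1} = 0.6 + 0.05*12.0 = 1.2
Step 3: y^k = 1.2, reduced costs: (3.0, 4.2)
  x^k = (0.0, 0.0), subgradient = b - a^T x = 12.0
  y^{k+1} = 1.2 + 0.05*12.0 = 1.8
Step 4: y^k = 1.8, reduced costs: (0.0, 1.8)
  x^k = (0.0, 0.0), subgradient = b - a^T x = 12.0
  y^{k+1} = 1.8 + 0.05*12.0 = 2.4
Dual objective at y_4 = 2.4: reduced costs (-3.0, -0.6), box minimizer x = (12.0, 12.0)
g(y_4) = b*y + (c1 - a1*y)*x1 + (c2 - a2*y)*x2 = 12*2.4 + (-3.0)*12.0 + (-0.6)*12.0 = 28.8 - 36.0 - 7.2 = -14.4


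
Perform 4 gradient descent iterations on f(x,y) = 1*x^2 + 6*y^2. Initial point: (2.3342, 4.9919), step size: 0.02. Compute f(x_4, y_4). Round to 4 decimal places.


Gradient descent on f(x,y) = 1*x^2 + 6*y^2.
Starting point: (2.3342, 4.9919), alpha = 0.02
Step 1: grad_x = 2*1*2.3342 = 4.6684, grad_y = 2*6*4.9919 = 59.9028
  x_1 = 2.3342 - 0.02*4.6684 = 2.2408
  y_1 = 4.9919 - 0.02*59.9028 = 3.7938
Step 2: grad_x = 2*1*2.2408 = 4.4817, grad_y = 2*6*3.7938 = 45.5261
  x_2 = 2.2408 - 0.02*4.4817 = 2.1512
  y_2 = 3.7938 - 0.02*45.5261 = 2.8833
Step 3: grad_x = 2*1*2.1512 = 4.3024, grad_y = 2*6*2.8833 = 34.5999
  x_3 = 2.1512 - 0.02*4.3024 = 2.0652
  y_3 = 2.8833 - 0.02*34.5999 = 2.1913
Step 4: grad_x = 2*1*2.0652 = 4.1303, grad_y = 2*6*2.1913 = 26.2959
  x_4 = 2.0652 - 0.02*4.1303 = 1.9825
  y_4 = 2.1913 - 0.02*26.2959 = 1.6654
f(1.9825, 1.6654) = 1*1.9825^2 + 6*1.6654^2 = 20.572


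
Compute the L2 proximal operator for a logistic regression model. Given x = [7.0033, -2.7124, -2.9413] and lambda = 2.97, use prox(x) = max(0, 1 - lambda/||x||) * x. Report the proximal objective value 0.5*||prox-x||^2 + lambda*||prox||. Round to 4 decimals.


Step 1: Compute ||x||.
||x|| = 8.0656
Step 2: Compute scaling factor.
scale = max(0, 1 - 2.97/8.0656) = 0.6318
Step 3: prox(x) = [4.4245, -1.7136, -1.8582]
||prox(x)|| = 5.0956
Step 4: Proximal objective.
0.5*||prox-x||^2 = 4.4105
lambda*||prox|| = 15.1339
Total = 19.5445


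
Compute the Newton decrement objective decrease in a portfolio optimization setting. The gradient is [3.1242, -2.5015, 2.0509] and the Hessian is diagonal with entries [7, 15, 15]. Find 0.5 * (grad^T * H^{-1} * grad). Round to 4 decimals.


Step 1: H is diagonal, so H^(-1) * g = [0.4463, -0.1668, 0.1367].
Step 2: g^T H^(-1) g = sum_i g_i^2 / H_ii
  = (3.1242)^2/7 + (-2.5015)^2/15 + (2.0509)^2/15
  = 1.3944 + 0.4172 + 0.2804 = 2.092
Step 3: Objective decrease = 0.5 * g^T H^(-1) g = 1.046


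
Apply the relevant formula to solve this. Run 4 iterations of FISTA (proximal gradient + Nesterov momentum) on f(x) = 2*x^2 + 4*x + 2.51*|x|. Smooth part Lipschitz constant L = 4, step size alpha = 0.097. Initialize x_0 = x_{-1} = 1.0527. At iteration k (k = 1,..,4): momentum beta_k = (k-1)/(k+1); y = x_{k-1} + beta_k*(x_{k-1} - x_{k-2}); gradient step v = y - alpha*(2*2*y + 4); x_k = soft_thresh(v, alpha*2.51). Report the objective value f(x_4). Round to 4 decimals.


FISTA on f(x) = 2*x^2 + 4*x + 2.51*|x|
L = 4, alpha = 0.097
Iteration 1: beta = 0.0, y = 1.0527 + 0.0*(1.0527 - 1.0527) = 1.0527
  grad(y) = 8.2108, v = y - alpha*grad = 0.2563
  prox(v) = soft_thresh(0.2563, 0.2435) = 0.0128
Iteration 2: beta = 0.3333, y = 0.0128 + 0.3333*(0.0128 - 1.0527) = -0.3339
  grad(y) = 2.6646, v = y - alpha*grad = -0.5923
  prox(v) = soft_thresh(-0.5923, 0.2435) = -0.3489
Iteration 3: beta = 0.5, y = -0.3489 + 0.5*(-0.3489 - 0.0128) = -0.5297
  grad(y) = 1.8813, v = y - alpha*grad = -0.7122
  prox(v) = soft_thresh(-0.7122, 0.2435) = -0.4687
Iteration 4: beta = 0.6, y = -0.4687 + 0.6*(-0.4687 + 0.3489) = -0.5406
  grad(y) = 1.8377, v = y - alpha*grad = -0.7188
  prox(v) = soft_thresh(-0.7188, 0.2435) = -0.4754
f(x_4) = 2*(-0.4754)^2 + 4*(-0.4754) + 2.51*|-0.4754| = -0.2563


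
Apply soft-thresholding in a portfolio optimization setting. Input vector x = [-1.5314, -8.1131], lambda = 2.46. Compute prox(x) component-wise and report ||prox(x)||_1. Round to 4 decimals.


Soft-thresholding with lambda = 2.46:
prox(-1.5314) = sign(-1.5314)*max(|-1.5314| - 2.46, 0) = 0.0
prox(-8.1131) = sign(-8.1131)*max(|-8.1131| - 2.46, 0) = -5.6531
prox(x) = [0.0, -5.6531]
||prox(x)||_1 = 0.0 + 5.6531 = 5.6531


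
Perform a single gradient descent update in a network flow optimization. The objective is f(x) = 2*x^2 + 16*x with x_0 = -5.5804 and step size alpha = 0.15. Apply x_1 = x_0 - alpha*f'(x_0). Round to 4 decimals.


We compute the gradient at x_0 and apply the update.
f'(x) = 4*x + 16
f'(-5.5804) = 4*-5.5804 + 16 = -6.3216
x_1 = -5.5804 - 0.15*-6.3216 = -4.6322


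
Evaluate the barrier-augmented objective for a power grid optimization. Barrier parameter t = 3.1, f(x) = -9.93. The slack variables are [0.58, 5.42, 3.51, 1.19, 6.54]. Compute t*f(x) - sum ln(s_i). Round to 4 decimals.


Step 1: Compute log-barrier.
ln values: [-0.5447, 1.6901, 1.2556, 0.174, 1.8779]
phi = -(-0.5447 + 1.6901 + 1.2556 + 0.174 + 1.8779) = -4.4529
Step 2: Compute augmented objective.
t*f(x) = 3.1*-9.93 = -30.783
Total = -30.783 - 4.4529 = -35.2359


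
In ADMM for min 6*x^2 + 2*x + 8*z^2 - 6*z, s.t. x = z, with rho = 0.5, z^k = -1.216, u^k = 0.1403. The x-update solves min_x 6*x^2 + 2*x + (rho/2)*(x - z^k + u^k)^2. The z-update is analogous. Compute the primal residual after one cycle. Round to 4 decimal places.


ADMM iteration with rho = 0.5, z^k = -1.216, u^k = 0.1403
Step 1: x-update.
Minimize 6*x^2 + 2*x + (0.5/2)*(x + 1.216 + 0.1403)^2
FOC: (2*6 + 0.5)*x = -2 + 0.5*(-1.216 - 0.1403)
x^{k+1} = -0.2143
Step 2: z-update.
Minimize 8*z^2 - 6*z + (0.5/2)*(-0.2143 - z + 0.1403)^2
FOC: (2*8 + 0.5)*z = 6 + 0.5*(-0.2143 + 0.1403)
z^{k+1} = 0.3614
Step 3: u-update.
u^{k+1} = 0.1403 - 0.2143 - 0.3614 = -0.4353
Step 4: Primal residual = |-0.2143 - 0.3614| = 0.5756


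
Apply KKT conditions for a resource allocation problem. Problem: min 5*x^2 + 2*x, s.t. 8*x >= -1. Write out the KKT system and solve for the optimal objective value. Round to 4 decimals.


Step 1: Try lambda = 0 (constraint inactive).
x_unc = -2/(2*5) = -0.2
Check: 8*-0.2 = -1.6 < -1 -- violated!
Step 2: Constraint must be active: 8*x = -1
x* = -1/8 = -0.125
lambda = (2*5*(-0.125) + 2)/8 = 0.0938
Step 3: Compute optimal value.
f(x*) = 5*(-0.125)^2 + 2*(-0.125) = -0.1719


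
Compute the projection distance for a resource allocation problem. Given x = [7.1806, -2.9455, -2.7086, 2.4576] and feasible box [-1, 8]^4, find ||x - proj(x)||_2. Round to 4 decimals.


Project each component onto [-1, 8].
clip(7.1806) = 7.1806, clip(-2.9455) = -1.0, clip(-2.7086) = -1.0, clip(2.4576) = 2.4576
Projection = [7.1806, -1.0, -1.0, 2.4576]
Squared diffs: [0.0, 3.785, 2.9193, 0.0]
Distance = sqrt(6.7043) = 2.5893


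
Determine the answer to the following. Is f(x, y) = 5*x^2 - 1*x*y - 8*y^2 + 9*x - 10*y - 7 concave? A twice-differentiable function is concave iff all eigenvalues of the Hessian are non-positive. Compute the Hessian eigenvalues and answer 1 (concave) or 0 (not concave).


The Hessian of f(x,y) = 5*x^2 - 1*x*y - 8*y^2 + 9*x - 10*y - 7 is:
H = [[10, -1], [-1, -16]]
Trace = 10 - 16 = -6
Determinant = 10*-16 - (-1)^2 = -161
Discriminant = (-6)^2 - 4*-161 = 680.0
Eigenvalues: lambda_1 = -16.0384, lambda_2 = 10.0384
The function is not concave.

0


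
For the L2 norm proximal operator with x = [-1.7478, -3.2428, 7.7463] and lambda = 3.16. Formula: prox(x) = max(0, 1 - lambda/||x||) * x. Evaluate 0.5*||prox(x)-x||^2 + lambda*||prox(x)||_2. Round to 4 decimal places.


Step 1: Compute ||x||.
||x|| = 8.5776
Step 2: Compute scaling factor.
scale = max(0, 1 - 3.16/8.5776) = 0.6316
Step 3: prox(x) = [-1.1039, -2.0482, 4.8926]
||prox(x)|| = 5.4176
Step 4: Proximal objective.
0.5*||prox-x||^2 = 4.9928
lambda*||prox|| = 17.1196
Total = 22.1125


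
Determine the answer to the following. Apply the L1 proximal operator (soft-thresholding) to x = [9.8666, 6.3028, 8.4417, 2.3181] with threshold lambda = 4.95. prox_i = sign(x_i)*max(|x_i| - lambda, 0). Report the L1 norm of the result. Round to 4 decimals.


Soft-thresholding with lambda = 4.95:
prox(9.8666) = sign(9.8666)*max(|9.8666| - 4.95, 0) = 4.9166
prox(6.3028) = sign(6.3028)*max(|6.3028| - 4.95, 0) = 1.3528
prox(8.4417) = sign(8.4417)*max(|8.4417| - 4.95, 0) = 3.4917
prox(2.3181) = sign(2.3181)*max(|2.3181| - 4.95, 0) = 0.0
prox(x) = [4.9166, 1.3528, 3.4917, 0.0]
||prox(x)||_1 = 4.9166 + 1.3528 + 3.4917 + 0.0 = 9.7611


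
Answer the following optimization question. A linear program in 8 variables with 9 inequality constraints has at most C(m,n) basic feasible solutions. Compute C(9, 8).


Each vertex corresponds to some choice of n active constraints out of m, so the number of vertices is at most C(m, n) = m! / (n!(m-n)!).
m = 9, n = 8
Numerator: 9 * 8 * 7 * 6 * 5 * 4 * 3 * 2
Denominator: 8! = 40320
C(9, 8) = 9


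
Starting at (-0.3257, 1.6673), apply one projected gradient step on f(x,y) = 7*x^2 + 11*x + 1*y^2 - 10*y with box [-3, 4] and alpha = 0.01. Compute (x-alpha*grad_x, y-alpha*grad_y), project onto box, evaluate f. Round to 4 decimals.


Step 1: Compute gradient at (-0.3257, 1.6673).
grad_x = 2*7*-0.3257 + 11 = 6.4402
grad_y = 2*1*1.6673 - 10 = -6.6654
Step 2: Gradient step.
x_raw = -0.3257 - 0.01*6.4402 = -0.3901
y_raw = 1.6673 - 0.01*-6.6654 = 1.734
Step 3: Project onto [-3, 4].
x_proj = clip(-0.3901) = -0.3901
y_proj = clip(1.734) = 1.734
Step 4: Evaluate f.
f(-0.3901, 1.734) = -17.5588


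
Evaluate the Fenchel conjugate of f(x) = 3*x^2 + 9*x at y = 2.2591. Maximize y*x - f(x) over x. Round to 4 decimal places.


f*(y) = sup_x {y*x - a*x^2 - b*x} = sup_x {(y-b)*x - a*x^2}
FOC: (y - b) - 2a*x = 0 => x* = (y - b)/(2a)
x* = (2.2591 - 9)/(2*3) = -1.1235
f*(2.2591) = (y-b)^2/(4a) = (2.2591 - 9)^2/(4*3)
= 45.4397/12 = 3.7866


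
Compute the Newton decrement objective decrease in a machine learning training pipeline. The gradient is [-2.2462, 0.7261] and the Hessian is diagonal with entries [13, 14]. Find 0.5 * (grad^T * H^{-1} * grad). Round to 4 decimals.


Step 1: H is diagonal, so H^(-1) * g = [-0.1728, 0.0519].
Step 2: g^T H^(-1) g = sum_i g_i^2 / H_ii
  = (-2.2462)^2/13 + (0.7261)^2/14
  = 0.3881 + 0.0377 = 0.4258
Step 3: Objective decrease = 0.5 * g^T H^(-1) g = 0.2129


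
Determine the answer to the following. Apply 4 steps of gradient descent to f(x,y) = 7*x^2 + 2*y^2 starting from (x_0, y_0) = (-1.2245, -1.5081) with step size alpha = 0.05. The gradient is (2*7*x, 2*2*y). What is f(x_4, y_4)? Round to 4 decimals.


Gradient descent on f(x,y) = 7*x^2 + 2*y^2.
Starting point: (-1.2245, -1.5081), alpha = 0.05
Step 1: grad_x = 2*7*-1.2245 = -17.143, grad_y = 2*2*-1.5081 = -6.0324
  x_1 = -1.2245 - 0.05*-17.143 = -0.3674
  y_1 = -1.5081 - 0.05*-6.0324 = -1.2065
Step 2: grad_x = 2*7*-0.3674 = -5.1429, grad_y = 2*2*-1.2065 = -4.8259
  x_2 = -0.3674 - 0.05*-5.1429 = -0.1102
  y_2 = -1.2065 - 0.05*-4.8259 = -0.9652
Step 3: grad_x = 2*7*-0.1102 = -1.5429, grad_y = 2*2*-0.9652 = -3.8607
  x_3 = -0.1102 - 0.05*-1.5429 = -0.0331
  y_3 = -0.9652 - 0.05*-3.8607 = -0.7721
Step 4: grad_x = 2*7*-0.0331 = -0.4629, grad_y = 2*2*-0.7721 = -3.0886
  x_4 = -0.0331 - 0.05*-0.4629 = -0.0099
  y_4 = -0.7721 - 0.05*-3.0886 = -0.6177
f(-0.0099, -0.6177) = 7*(-0.0099)^2 + 2*(-0.6177)^2 = 0.7638


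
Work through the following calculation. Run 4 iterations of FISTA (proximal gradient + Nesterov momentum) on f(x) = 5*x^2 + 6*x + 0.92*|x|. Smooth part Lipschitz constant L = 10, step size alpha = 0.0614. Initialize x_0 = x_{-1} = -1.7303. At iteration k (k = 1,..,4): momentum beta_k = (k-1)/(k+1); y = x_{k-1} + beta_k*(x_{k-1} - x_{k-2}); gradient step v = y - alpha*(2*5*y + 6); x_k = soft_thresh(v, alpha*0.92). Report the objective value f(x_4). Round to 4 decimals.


FISTA on f(x) = 5*x^2 + 6*x + 0.92*|x|
L = 10, alpha = 0.0614
Iteration 1: beta = 0.0, y = -1.7303 + 0.0*(-1.7303 + 1.7303) = -1.7303
  grad(y) = -11.303, v = y - alpha*grad = -1.0363
  prox(v) = soft_thresh(-1.0363, 0.0565) = -0.9798
Iteration 2: beta = 0.3333, y = -0.9798 + 0.3333*(-0.9798 + 1.7303) = -0.7296
  grad(y) = -1.2964, v = y - alpha*grad = -0.65
  prox(v) = soft_thresh(-0.65, 0.0565) = -0.5936
Iteration 3: beta = 0.5, y = -0.5936 + 0.5*(-0.5936 + 0.9798) = -0.4004
  grad(y) = 1.9957, v = y - alpha*grad = -0.523
  prox(v) = soft_thresh(-0.523, 0.0565) = -0.4665
Iteration 4: beta = 0.6, y = -0.4665 + 0.6*(-0.4665 + 0.5936) = -0.3902
  grad(y) = 2.0977, v = y - alpha*grad = -0.519
  prox(v) = soft_thresh(-0.519, 0.0565) = -0.4625
f(x_4) = 5*(-0.4625)^2 + 6*(-0.4625) + 0.92*|-0.4625| = -1.28


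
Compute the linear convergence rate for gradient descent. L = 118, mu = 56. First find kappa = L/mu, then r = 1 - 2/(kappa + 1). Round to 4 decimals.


Step 1: Compute the condition number.
kappa = L/mu = 118/56 = 2.1071
Step 2: Compute the convergence rate.
r = 1 - 2/(kappa + 1) = 1 - 2*mu/(L + mu) = (L - mu)/(L + mu) = 62/174 = 0.3563


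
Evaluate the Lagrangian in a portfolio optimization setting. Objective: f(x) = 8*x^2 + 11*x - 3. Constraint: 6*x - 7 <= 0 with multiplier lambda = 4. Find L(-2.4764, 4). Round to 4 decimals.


Step 1: Evaluate f(x).
f(-2.4764) = 8*(-2.4764)^2 + 11*(-2.4764) - 3 = 18.8201
Step 2: Evaluate g(x).
g(-2.4764) = 6*-2.4764 - 7 = -21.8584
Step 3: Compute Lagrangian.
L = 18.8201 + 4*-21.8584 = -68.6135


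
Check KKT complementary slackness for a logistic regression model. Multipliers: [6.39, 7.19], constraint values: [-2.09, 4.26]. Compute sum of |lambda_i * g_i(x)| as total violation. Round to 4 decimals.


KKT complementary slackness check:
lambda_1 * g_1 = 6.39 * -2.09 = -13.3551
lambda_2 * g_2 = 7.19 * 4.26 = 30.6294
Total violation = 13.3551 + 30.6294 = 43.9845


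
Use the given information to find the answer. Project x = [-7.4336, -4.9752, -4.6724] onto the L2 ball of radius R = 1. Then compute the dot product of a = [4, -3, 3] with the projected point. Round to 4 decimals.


Step 1: Compute ||x|| (intermediates to 6 decimals).
||x|| = sqrt((-7.4336)^2 + (-4.9752)^2 + (-4.6724)^2) = 10.091697
Step 2: Project.
Since ||x|| > R, scale = R/||x|| = 1/10.091697 = 0.099091, proj(x) = scale * x
proj(x) = [-0.736603, -0.492998, -0.462993]
Step 3: Dot product.
a^T * proj(x) = 4*(-0.736603) - 3*(-0.492998) + 3*(-0.462993) = -2.8564


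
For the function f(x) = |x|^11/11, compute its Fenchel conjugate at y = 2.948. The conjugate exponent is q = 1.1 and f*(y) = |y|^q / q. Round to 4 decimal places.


The conjugate exponent q satisfies 1/p + 1/q = 1.
p = 11, so q = 11/(11 - 1) = 1.1
|y|^q = 2.948^1.1 = 3.2846
f*(2.948) = 3.2846 / 1.1 = 2.986


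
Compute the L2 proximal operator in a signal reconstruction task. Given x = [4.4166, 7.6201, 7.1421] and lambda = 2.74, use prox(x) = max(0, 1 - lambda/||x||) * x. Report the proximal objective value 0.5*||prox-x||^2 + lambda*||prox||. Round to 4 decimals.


Step 1: Compute ||x||.
||x|| = 11.3394
Step 2: Compute scaling factor.
scale = max(0, 1 - 2.74/11.3394) = 0.7584
Step 3: prox(x) = [3.3494, 5.7788, 5.4163]
||prox(x)|| = 8.5994
Step 4: Proximal objective.
0.5*||prox-x||^2 = 3.7538
lambda*||prox|| = 23.5624
Total = 27.3161


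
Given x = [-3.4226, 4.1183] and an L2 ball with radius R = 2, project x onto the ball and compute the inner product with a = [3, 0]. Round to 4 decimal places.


Step 1: Compute ||x|| (intermediates to 6 decimals).
||x|| = sqrt((-3.4226)^2 + 4.1183^2) = 5.354866
Step 2: Project.
Since ||x|| > R, scale = R/||x|| = 2/5.354866 = 0.373492, proj(x) = scale * x
proj(x) = [-1.278314, 1.538152]
Step 3: Dot product.
a^T * proj(x) = 3*(-1.278314) + 0*1.538152 = -3.8349


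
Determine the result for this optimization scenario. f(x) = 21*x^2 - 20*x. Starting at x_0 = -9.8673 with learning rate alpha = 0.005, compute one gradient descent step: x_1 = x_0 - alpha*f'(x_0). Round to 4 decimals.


We compute the gradient at x_0 and apply the update.
f'(x) = 42*x - 20
f'(-9.8673) = 42*-9.8673 - 20 = -434.4266
x_1 = -9.8673 - 0.005*-434.4266 = -7.6952


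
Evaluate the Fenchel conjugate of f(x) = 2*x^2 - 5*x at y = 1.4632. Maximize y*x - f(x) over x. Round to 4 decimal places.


f*(y) = sup_x {y*x - a*x^2 - b*x} = sup_x {(y-b)*x - a*x^2}
FOC: (y - b) - 2a*x = 0 => x* = (y - b)/(2a)
x* = (1.4632 + 5)/(2*2) = 1.6158
f*(1.4632) = (y-b)^2/(4a) = (1.4632 + 5)^2/(4*2)
= 41.773/8 = 5.2216


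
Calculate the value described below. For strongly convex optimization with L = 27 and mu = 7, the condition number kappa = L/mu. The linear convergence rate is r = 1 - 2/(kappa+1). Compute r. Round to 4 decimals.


Step 1: Compute the condition number.
kappa = L/mu = 27/7 = 3.8571
Step 2: Compute the convergence rate.
r = 1 - 2/(kappa + 1) = 1 - 2*mu/(L + mu) = (L - mu)/(L + mu) = 20/34 = 0.5882


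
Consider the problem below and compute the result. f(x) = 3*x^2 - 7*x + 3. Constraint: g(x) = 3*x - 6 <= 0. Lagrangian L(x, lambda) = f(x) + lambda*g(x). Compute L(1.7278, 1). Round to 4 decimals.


Step 1: Evaluate f(x).
f(1.7278) = 3*1.7278^2 - 7*1.7278 + 3 = -0.1387
Step 2: Evaluate g(x).
g(1.7278) = 3*1.7278 - 6 = -0.8166
Step 3: Compute Lagrangian.
L = -0.1387 + 1*-0.8166 = -0.9553


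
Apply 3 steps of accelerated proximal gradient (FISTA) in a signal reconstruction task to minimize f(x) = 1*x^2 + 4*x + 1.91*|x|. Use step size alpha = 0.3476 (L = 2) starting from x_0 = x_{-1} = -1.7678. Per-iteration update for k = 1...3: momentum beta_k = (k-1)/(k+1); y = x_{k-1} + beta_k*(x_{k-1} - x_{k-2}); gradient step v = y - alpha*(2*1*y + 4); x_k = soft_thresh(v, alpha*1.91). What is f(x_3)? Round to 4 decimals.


FISTA on f(x) = 1*x^2 + 4*x + 1.91*|x|
L = 2, alpha = 0.3476
Iteration 1: beta = 0.0, y = -1.7678 + 0.0*(-1.7678 + 1.7678) = -1.7678
  grad(y) = 0.4644, v = y - alpha*grad = -1.9292
  prox(v) = soft_thresh(-1.9292, 0.6639) = -1.2653
Iteration 2: beta = 0.3333, y = -1.2653 + 0.3333*(-1.2653 + 1.7678) = -1.0978
  grad(y) = 1.8044, v = y - alpha*grad = -1.725
  prox(v) = soft_thresh(-1.725, 0.6639) = -1.0611
Iteration 3: beta = 0.5, y = -1.0611 + 0.5*(-1.0611 + 1.2653) = -0.959
  grad(y) = 2.082, v = y - alpha*grad = -1.6827
  prox(v) = soft_thresh(-1.6827, 0.6639) = -1.0188
f(x_3) = 1*(-1.0188)^2 + 4*(-1.0188) + 1.91*|-1.0188| = -1.0913


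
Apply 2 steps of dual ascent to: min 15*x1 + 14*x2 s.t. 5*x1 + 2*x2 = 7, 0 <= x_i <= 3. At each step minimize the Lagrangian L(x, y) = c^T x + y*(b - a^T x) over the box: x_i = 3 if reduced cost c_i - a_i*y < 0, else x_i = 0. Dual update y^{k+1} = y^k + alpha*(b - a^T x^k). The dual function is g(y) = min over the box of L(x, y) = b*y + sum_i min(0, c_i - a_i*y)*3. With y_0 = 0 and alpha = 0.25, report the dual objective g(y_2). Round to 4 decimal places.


Dual ascent for LP: min 15*x1 + 14*x2, 5*x1 + 2*x2 = 7, 0 <= x_i <= 3
Step 1: y^k = 0.0, reduced costs: (15.0, 14.0)
  x^k = (0.0, 0.0), subgradient = b - a^T x = 7.0
  y^{k+1} = 0.0 + 0.25*7.0 = 1.75
Step 2: y^k = 1.75, reduced costs: (6.25, 10.5)
  x^k = (0.0, 0.0), subgradient = b - a^T x = 7.0
  y^{k+1} = 1.75 + 0.25*7.0 = 3.5
Dual objective at y_2 = 3.5: reduced costs (-2.5, 7.0), box minimizer x = (3.0, 0.0)
g(y_2) = b*y + (c1 - a1*y)*x1 + (c2 - a2*y)*x2 = 7*3.5 + (-2.5)*3.0 + 7.0*0.0 = 24.5 - 7.5 + 0.0 = 17.0


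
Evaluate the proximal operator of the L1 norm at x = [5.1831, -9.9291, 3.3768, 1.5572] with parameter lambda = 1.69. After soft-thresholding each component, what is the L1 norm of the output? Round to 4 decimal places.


Soft-thresholding with lambda = 1.69:
prox(5.1831) = sign(5.1831)*max(|5.1831| - 1.69, 0) = 3.4931
prox(-9.9291) = sign(-9.9291)*max(|-9.9291| - 1.69, 0) = -8.2391
prox(3.3768) = sign(3.3768)*max(|3.3768| - 1.69, 0) = 1.6868
prox(1.5572) = sign(1.5572)*max(|1.5572| - 1.69, 0) = 0.0
prox(x) = [3.4931, -8.2391, 1.6868, 0.0]
||prox(x)||_1 = 3.4931 + 8.2391 + 1.6868 + 0.0 = 13.419


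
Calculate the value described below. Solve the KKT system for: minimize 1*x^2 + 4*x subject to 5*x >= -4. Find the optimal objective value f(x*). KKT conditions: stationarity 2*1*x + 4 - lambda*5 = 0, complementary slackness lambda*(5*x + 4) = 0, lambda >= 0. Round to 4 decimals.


Step 1: Try lambda = 0 (constraint inactive).
x_unc = -4/(2*1) = -2.0
Check: 5*-2.0 = -10.0 < -4 -- violated!
Step 2: Constraint must be active: 5*x = -4
x* = -4/5 = -0.8
lambda = (2*1*(-0.8) + 4)/5 = 0.48
Step 3: Compute optimal value.
f(x*) = 1*(-0.8)^2 + 4*(-0.8) = -2.56


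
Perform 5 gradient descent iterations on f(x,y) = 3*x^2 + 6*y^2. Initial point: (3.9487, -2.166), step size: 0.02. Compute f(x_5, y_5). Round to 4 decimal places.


Gradient descent on f(x,y) = 3*x^2 + 6*y^2.
Starting point: (3.9487, -2.166), alpha = 0.02
Step 1: grad_x = 2*3*3.9487 = 23.6922, grad_y = 2*6*-2.166 = -25.992
  x_1 = 3.9487 - 0.02*23.6922 = 3.4749
  y_1 = -2.166 - 0.02*-25.992 = -1.6462
Step 2: grad_x = 2*3*3.4749 = 20.8491, grad_y = 2*6*-1.6462 = -19.7539
  x_2 = 3.4749 - 0.02*20.8491 = 3.0579
  y_2 = -1.6462 - 0.02*-19.7539 = -1.2511
Step 3: grad_x = 2*3*3.0579 = 18.3472, grad_y = 2*6*-1.2511 = -15.013
  x_3 = 3.0579 - 0.02*18.3472 = 2.6909
  y_3 = -1.2511 - 0.02*-15.013 = -0.9508
Step 4: grad_x = 2*3*2.6909 = 16.1456, grad_y = 2*6*-0.9508 = -11.4099
  x_4 = 2.6909 - 0.02*16.1456 = 2.368
  y_4 = -0.9508 - 0.02*-11.4099 = -0.7226
Step 5: grad_x = 2*3*2.368 = 14.2081, grad_y = 2*6*-0.7226 = -8.6715
  x_5 = 2.368 - 0.02*14.2081 = 2.0839
  y_5 = -0.7226 - 0.02*-8.6715 = -0.5492
f(2.0839, -0.5492) = 3*2.0839^2 + 6*(-0.5492)^2 = 14.837


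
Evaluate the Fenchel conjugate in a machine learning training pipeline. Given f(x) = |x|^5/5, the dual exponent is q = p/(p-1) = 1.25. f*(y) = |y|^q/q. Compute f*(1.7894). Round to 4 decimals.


The conjugate exponent q satisfies 1/p + 1/q = 1.
p = 5, so q = 5/(5 - 1) = 1.25
|y|^q = 1.7894^1.25 = 2.0696
f*(1.7894) = 2.0696 / 1.25 = 1.6557


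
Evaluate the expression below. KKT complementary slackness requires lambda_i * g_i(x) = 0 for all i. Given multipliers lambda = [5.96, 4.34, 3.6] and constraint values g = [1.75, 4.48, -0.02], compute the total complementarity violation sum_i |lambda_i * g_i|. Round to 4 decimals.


KKT complementary slackness check:
lambda_1 * g_1 = 5.96 * 1.75 = 10.43
lambda_2 * g_2 = 4.34 * 4.48 = 19.4432
lambda_3 * g_3 = 3.6 * -0.02 = -0.072
Total violation = 10.43 + 19.4432 + 0.072 = 29.9452


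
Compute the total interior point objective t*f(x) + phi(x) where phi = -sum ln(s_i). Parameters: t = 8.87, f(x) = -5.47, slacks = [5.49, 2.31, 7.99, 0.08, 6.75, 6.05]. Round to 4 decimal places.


Step 1: Compute log-barrier.
ln values: [1.7029, 0.8372, 2.0782, -2.5257, 1.9095, 1.8001]
phi = -(1.7029 + 0.8372 + 2.0782 - 2.5257 + 1.9095 + 1.8001) = -5.8022
Step 2: Compute augmented objective.
t*f(x) = 8.87*-5.47 = -48.5189
Total = -48.5189 - 5.8022 = -54.3211


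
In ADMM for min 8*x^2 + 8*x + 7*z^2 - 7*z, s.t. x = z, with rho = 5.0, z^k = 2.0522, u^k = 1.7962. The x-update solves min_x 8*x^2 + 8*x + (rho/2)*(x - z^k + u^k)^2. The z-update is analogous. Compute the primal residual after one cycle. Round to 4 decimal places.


ADMM iteration with rho = 5.0, z^k = 2.0522, u^k = 1.7962
Step 1: x-update.
Minimize 8*x^2 + 8*x + (5.0/2)*(x - 2.0522 + 1.7962)^2
FOC: (2*8 + 5.0)*x = -8 + 5.0*(2.0522 - 1.7962)
x^{k+1} = -0.32
Step 2: z-update.
Minimize 7*z^2 - 7*z + (5.0/2)*(-0.32 - z + 1.7962)^2
FOC: (2*7 + 5.0)*z = 7 + 5.0*(-0.32 + 1.7962)
z^{k+1} = 0.7569
Step 3: u-update.
u^{k+1} = 1.7962 - 0.32 - 0.7569 = 0.7193
Step 4: Primal residual = |-0.32 - 0.7569| = 1.0769


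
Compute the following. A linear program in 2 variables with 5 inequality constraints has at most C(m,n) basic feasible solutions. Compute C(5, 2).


Each vertex corresponds to some choice of n active constraints out of m, so the number of vertices is at most C(m, n) = m! / (n!(m-n)!).
m = 5, n = 2
Numerator: 5 * 4
Denominator: 2! = 2
C(5, 2) = 10


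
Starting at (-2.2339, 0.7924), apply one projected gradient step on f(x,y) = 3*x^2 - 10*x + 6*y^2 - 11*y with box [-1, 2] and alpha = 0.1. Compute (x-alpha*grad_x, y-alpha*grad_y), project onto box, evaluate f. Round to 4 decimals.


Step 1: Compute gradient at (-2.2339, 0.7924).
grad_x = 2*3*-2.2339 - 10 = -23.4034
grad_y = 2*6*0.7924 - 11 = -1.4912
Step 2: Gradient step.
x_raw = -2.2339 - 0.1*-23.4034 = 0.1064
y_raw = 0.7924 - 0.1*-1.4912 = 0.9415
Step 3: Project onto [-1, 2].
x_proj = clip(0.1064) = 0.1064
y_proj = clip(0.9415) = 0.9415
Step 4: Evaluate f.
f(0.1064, 0.9415) = -6.0684


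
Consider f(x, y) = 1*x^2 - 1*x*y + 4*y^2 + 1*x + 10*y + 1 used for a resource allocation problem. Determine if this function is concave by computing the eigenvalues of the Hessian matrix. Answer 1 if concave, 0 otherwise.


The Hessian of f(x,y) = 1*x^2 - 1*x*y + 4*y^2 + 1*x + 10*y + 1 is:
H = [[2, -1], [-1, 8]]
Trace = 2 + 8 = 10
Determinant = 2*8 - (-1)^2 = 15
Discriminant = (10)^2 - 4*15 = 40.0
Eigenvalues: lambda_1 = 1.8377, lambda_2 = 8.1623
The function is not concave.

0


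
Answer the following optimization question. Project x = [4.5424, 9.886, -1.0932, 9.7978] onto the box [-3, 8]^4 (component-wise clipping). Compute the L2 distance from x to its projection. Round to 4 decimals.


Project each component onto [-3, 8].
clip(4.5424) = 4.5424, clip(9.886) = 8.0, clip(-1.0932) = -1.0932, clip(9.7978) = 8.0
Projection = [4.5424, 8.0, -1.0932, 8.0]
Squared diffs: [0.0, 3.557, 0.0, 3.2321]
Distance = sqrt(6.7891) = 2.6056


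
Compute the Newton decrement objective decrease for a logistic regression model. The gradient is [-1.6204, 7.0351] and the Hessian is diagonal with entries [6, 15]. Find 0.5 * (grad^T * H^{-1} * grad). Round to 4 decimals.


Step 1: H is diagonal, so H^(-1) * g = [-0.2701, 0.469].
Step 2: g^T H^(-1) g = sum_i g_i^2 / H_ii
  = (-1.6204)^2/6 + (7.0351)^2/15
  = 0.4376 + 3.2995 = 3.7371
Step 3: Objective decrease = 0.5 * g^T H^(-1) g = 1.8686


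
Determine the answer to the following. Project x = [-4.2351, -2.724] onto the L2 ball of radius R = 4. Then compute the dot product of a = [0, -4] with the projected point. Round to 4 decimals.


Step 1: Compute ||x|| (intermediates to 6 decimals).
||x|| = sqrt((-4.2351)^2 + (-2.724)^2) = 5.035499
Step 2: Project.
Since ||x|| > R, scale = R/||x|| = 4/5.035499 = 0.79436, proj(x) = scale * x
proj(x) = [-3.364194, -2.163837]
Step 3: Dot product.
a^T * proj(x) = 0*(-3.364194) - 4*(-2.163837) = 8.6553


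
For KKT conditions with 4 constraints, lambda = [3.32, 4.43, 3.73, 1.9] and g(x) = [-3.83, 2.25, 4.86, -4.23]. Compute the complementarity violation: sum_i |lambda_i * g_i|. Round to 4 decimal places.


KKT complementary slackness check:
lambda_1 * g_1 = 3.32 * -3.83 = -12.7156
lambda_2 * g_2 = 4.43 * 2.25 = 9.9675
lambda_3 * g_3 = 3.73 * 4.86 = 18.1278
lambda_4 * g_4 = 1.9 * -4.23 = -8.037
Total violation = 12.7156 + 9.9675 + 18.1278 + 8.037 = 48.8479


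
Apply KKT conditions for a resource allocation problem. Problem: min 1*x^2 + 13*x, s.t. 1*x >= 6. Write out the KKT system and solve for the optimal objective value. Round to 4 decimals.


Step 1: Try lambda = 0 (constraint inactive).
x_unc = -13/(2*1) = -6.5
Check: 1*-6.5 = -6.5 < 6 -- violated!
Step 2: Constraint must be active: 1*x = 6
x* = 6/1 = 6.0
lambda = (2*1*6.0 + 13)/1 = 25.0
Step 3: Compute optimal value.
f(x*) = 1*6.0^2 + 13*6.0 = 114.0


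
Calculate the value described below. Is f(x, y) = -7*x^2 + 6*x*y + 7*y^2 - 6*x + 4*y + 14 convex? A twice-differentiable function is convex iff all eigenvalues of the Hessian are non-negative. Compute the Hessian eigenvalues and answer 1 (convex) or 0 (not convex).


The Hessian of f(x,y) = -7*x^2 + 6*x*y + 7*y^2 - 6*x + 4*y + 14 is:
H = [[-14, 6], [6, 14]]
Trace = -14 + 14 = 0
Determinant = -14*14 - (6)^2 = -232
Discriminant = (0)^2 - 4*-232 = 928.0
Eigenvalues: lambda_1 = -15.2315, lambda_2 = 15.2315
The function is not convex.

0


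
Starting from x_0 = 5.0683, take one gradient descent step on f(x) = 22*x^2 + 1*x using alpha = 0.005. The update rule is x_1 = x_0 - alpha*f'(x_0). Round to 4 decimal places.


We compute the gradient at x_0 and apply the update.
f'(x) = 44*x + 1
f'(5.0683) = 44*5.0683 + 1 = 224.0052
x_1 = 5.0683 - 0.005*224.0052 = 3.9483


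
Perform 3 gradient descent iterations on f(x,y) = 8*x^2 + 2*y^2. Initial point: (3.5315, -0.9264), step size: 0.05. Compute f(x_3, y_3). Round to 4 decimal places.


Gradient descent on f(x,y) = 8*x^2 + 2*y^2.
Starting point: (3.5315, -0.9264), alpha = 0.05
Step 1: grad_x = 2*8*3.5315 = 56.504, grad_y = 2*2*-0.9264 = -3.7056
  x_1 = 3.5315 - 0.05*56.504 = 0.7063
  y_1 = -0.9264 - 0.05*-3.7056 = -0.7411
Step 2: grad_x = 2*8*0.7063 = 11.3008, grad_y = 2*2*-0.7411 = -2.9645
  x_2 = 0.7063 - 0.05*11.3008 = 0.1413
  y_2 = -0.7411 - 0.05*-2.9645 = -0.5929
Step 3: grad_x = 2*8*0.1413 = 2.2602, grad_y = 2*2*-0.5929 = -2.3716
  x_3 = 0.1413 - 0.05*2.2602 = 0.0283
  y_3 = -0.5929 - 0.05*-2.3716 = -0.4743
f(0.0283, -0.4743) = 8*0.0283^2 + 2*(-0.4743)^2 = 0.4563


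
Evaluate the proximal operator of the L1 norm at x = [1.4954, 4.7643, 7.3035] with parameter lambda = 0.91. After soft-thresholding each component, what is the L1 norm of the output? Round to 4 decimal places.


Soft-thresholding with lambda = 0.91:
prox(1.4954) = sign(1.4954)*max(|1.4954| - 0.91, 0) = 0.5854
prox(4.7643) = sign(4.7643)*max(|4.7643| - 0.91, 0) = 3.8543
prox(7.3035) = sign(7.3035)*max(|7.3035| - 0.91, 0) = 6.3935
prox(x) = [0.5854, 3.8543, 6.3935]
||prox(x)||_1 = 0.5854 + 3.8543 + 6.3935 = 10.8332


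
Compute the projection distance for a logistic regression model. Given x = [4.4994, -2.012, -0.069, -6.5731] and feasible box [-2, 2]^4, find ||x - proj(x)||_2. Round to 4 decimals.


Project each component onto [-2, 2].
clip(4.4994) = 2.0, clip(-2.012) = -2.0, clip(-0.069) = -0.069, clip(-6.5731) = -2.0
Projection = [2.0, -2.0, -0.069, -2.0]
Squared diffs: [6.247, 0.0001, 0.0, 20.9132]
Distance = sqrt(27.1603) = 5.2116


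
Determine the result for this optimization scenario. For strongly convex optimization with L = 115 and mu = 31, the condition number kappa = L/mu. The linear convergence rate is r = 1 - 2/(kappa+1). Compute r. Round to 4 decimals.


Step 1: Compute the condition number.
kappa = L/mu = 115/31 = 3.7097
Step 2: Compute the convergence rate.
r = 1 - 2/(kappa + 1) = 1 - 2*mu/(L + mu) = (L - mu)/(L + mu) = 84/146 = 0.5753


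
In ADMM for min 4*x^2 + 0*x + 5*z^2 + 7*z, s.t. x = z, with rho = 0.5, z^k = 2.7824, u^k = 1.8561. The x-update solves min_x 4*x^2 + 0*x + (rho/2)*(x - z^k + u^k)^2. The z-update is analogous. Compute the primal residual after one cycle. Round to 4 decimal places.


ADMM iteration with rho = 0.5, z^k = 2.7824, u^k = 1.8561
Step 1: x-update.
Minimize 4*x^2 + 0*x + (0.5/2)*(x - 2.7824 + 1.8561)^2
FOC: (2*4 + 0.5)*x = 0 + 0.5*(2.7824 - 1.8561)
x^{k+1} = 0.0545
Step 2: z-update.
Minimize 5*z^2 + 7*z + (0.5/2)*(0.0545 - z + 1.8561)^2
FOC: (2*5 + 0.5)*z = -7 + 0.5*(0.0545 + 1.8561)
z^{k+1} = -0.5757
Step 3: u-update.
u^{k+1} = 1.8561 + 0.0545 + 0.5757 = 2.4863
Step 4: Primal residual = |0.0545 + 0.5757| = 0.6302


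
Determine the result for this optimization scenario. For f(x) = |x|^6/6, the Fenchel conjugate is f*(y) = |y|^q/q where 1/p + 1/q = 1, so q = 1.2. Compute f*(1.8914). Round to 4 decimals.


The conjugate exponent q satisfies 1/p + 1/q = 1.
p = 6, so q = 6/(6 - 1) = 1.2
|y|^q = 1.8914^1.2 = 2.1485
f*(1.8914) = 2.1485 / 1.2 = 1.7904


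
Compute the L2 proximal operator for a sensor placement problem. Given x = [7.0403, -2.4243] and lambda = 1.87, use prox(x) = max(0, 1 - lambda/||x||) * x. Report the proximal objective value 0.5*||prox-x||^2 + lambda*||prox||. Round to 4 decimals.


Step 1: Compute ||x||.
||x|| = 7.446
Step 2: Compute scaling factor.
scale = max(0, 1 - 1.87/7.446) = 0.7489
Step 3: prox(x) = [5.2722, -1.8155]
||prox(x)|| = 5.576
Step 4: Proximal objective.
0.5*||prox-x||^2 = 1.7485
lambda*||prox|| = 10.4271
Total = 12.1756


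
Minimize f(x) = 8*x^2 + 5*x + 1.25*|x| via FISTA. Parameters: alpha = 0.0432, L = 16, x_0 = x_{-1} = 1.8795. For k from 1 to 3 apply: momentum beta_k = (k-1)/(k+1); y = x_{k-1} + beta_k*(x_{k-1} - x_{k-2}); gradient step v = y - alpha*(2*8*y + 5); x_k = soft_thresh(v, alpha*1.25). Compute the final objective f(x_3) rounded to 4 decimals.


FISTA on f(x) = 8*x^2 + 5*x + 1.25*|x|
L = 16, alpha = 0.0432
Iteration 1: beta = 0.0, y = 1.8795 + 0.0*(1.8795 - 1.8795) = 1.8795
  grad(y) = 35.072, v = y - alpha*grad = 0.3644
  prox(v) = soft_thresh(0.3644, 0.054) = 0.3104
Iteration 2: beta = 0.3333, y = 0.3104 + 0.3333*(0.3104 - 1.8795) = -0.2126
  grad(y) = 1.5976, v = y - alpha*grad = -0.2817
  prox(v) = soft_thresh(-0.2817, 0.054) = -0.2277
Iteration 3: beta = 0.5, y = -0.2277 + 0.5*(-0.2277 - 0.3104) = -0.4967
  grad(y) = -2.9471, v = y - alpha*grad = -0.3694
  prox(v) = soft_thresh(-0.3694, 0.054) = -0.3154
f(x_3) = 8*(-0.3154)^2 + 5*(-0.3154) + 1.25*|-0.3154| = -0.387


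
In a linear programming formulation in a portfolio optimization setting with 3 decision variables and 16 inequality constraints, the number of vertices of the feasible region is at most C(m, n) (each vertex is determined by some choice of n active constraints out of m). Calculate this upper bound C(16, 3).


Each vertex corresponds to some choice of n active constraints out of m, so the number of vertices is at most C(m, n) = m! / (n!(m-n)!).
m = 16, n = 3
Numerator: 16 * 15 * 14
Denominator: 3! = 6
C(16, 3) = 560


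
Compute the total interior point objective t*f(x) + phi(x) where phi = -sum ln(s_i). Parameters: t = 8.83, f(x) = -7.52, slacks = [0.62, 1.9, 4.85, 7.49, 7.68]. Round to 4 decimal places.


Step 1: Compute log-barrier.
ln values: [-0.478, 0.6419, 1.579, 2.0136, 2.0386]
phi = -(-0.478 + 0.6419 + 1.579 + 2.0136 + 2.0386) = -5.795
Step 2: Compute augmented objective.
t*f(x) = 8.83*-7.52 = -66.4016
Total = -66.4016 - 5.795 = -72.1966


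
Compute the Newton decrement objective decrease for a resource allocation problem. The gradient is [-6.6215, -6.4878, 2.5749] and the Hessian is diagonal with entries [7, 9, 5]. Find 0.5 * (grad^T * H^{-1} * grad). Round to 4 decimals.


Step 1: H is diagonal, so H^(-1) * g = [-0.9459, -0.7209, 0.515].
Step 2: g^T H^(-1) g = sum_i g_i^2 / H_ii
  = (-6.6215)^2/7 + (-6.4878)^2/9 + (2.5749)^2/5
  = 6.2635 + 4.6768 + 1.326 = 12.2663
Step 3: Objective decrease = 0.5 * g^T H^(-1) g = 6.1332


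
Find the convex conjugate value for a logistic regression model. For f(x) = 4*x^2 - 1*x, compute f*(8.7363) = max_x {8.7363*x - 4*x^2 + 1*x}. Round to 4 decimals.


f*(y) = sup_x {y*x - a*x^2 - b*x} = sup_x {(y-b)*x - a*x^2}
FOC: (y - b) - 2a*x = 0 => x* = (y - b)/(2a)
x* = (8.7363 + 1)/(2*4) = 1.217
f*(8.7363) = (y-b)^2/(4a) = (8.7363 + 1)^2/(4*4)
= 94.7955/16 = 5.9247


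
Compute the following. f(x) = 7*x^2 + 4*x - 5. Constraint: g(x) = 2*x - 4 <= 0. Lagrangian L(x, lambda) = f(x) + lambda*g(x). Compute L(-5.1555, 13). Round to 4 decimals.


Step 1: Evaluate f(x).
f(-5.1555) = 7*(-5.1555)^2 + 4*(-5.1555) - 5 = 160.4323
Step 2: Evaluate g(x).
g(-5.1555) = 2*-5.1555 - 4 = -14.311
Step 3: Compute Lagrangian.
L = 160.4323 + 13*-14.311 = -25.6107


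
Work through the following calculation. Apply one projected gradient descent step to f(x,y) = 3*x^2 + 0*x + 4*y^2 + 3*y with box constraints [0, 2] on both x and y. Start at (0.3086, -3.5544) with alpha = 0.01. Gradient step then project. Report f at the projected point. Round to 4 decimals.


Step 1: Compute gradient at (0.3086, -3.5544).
grad_x = 2*3*0.3086 + 0 = 1.8516
grad_y = 2*4*-3.5544 + 3 = -25.4352
Step 2: Gradient step.
x_raw = 0.3086 - 0.01*1.8516 = 0.2901
y_raw = -3.5544 - 0.01*-25.4352 = -3.3
Step 3: Project onto [0, 2].
x_proj = clip(0.2901) = 0.2901
y_proj = clip(-3.3) = 0.0
Step 4: Evaluate f.
f(0.2901, 0.0) = 0.2524


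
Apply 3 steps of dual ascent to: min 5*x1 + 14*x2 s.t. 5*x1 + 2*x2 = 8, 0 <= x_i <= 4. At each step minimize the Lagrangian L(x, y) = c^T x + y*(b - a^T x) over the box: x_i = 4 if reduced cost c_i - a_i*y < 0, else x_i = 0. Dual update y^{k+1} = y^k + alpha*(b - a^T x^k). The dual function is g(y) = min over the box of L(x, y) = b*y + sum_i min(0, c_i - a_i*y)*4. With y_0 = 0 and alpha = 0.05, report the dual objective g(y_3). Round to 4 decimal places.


Dual ascent for LP: min 5*x1 + 14*x2, 5*x1 + 2*x2 = 8, 0 <= x_i <= 4
Step 1: y^k = 0.0, reduced costs: (5.0, 14.0)
  x^k = (0.0, 0.0), subgradient = b - a^T x = 8.0
  y^{k+1} = 0.0 + 0.05*8.0 = 0.4
Step 2: y^k = 0.4, reduced costs: (3.0, 13.2)
  x^k = (0.0, 0.0), subgradient = b - a^T x = 8.0
  y^{k+1} = 0.4 + 0.05*8.0 = 0.8
Step 3: y^k = 0.8, reduced costs: (1.0, 12.4)
  x^k = (0.0, 0.0), subgradient = b - a^T x = 8.0
  y^{k+1} = 0.8 + 0.05*8.0 = 1.2
Dual objective at y_3 = 1.2: reduced costs (-1.0, 11.6), box minimizer x = (4.0, 0.0)
g(y_3) = b*y + (c1 - a1*y)*x1 + (c2 - a2*y)*x2 = 8*1.2 + (-1.0)*4.0 + 11.6*0.0 = 9.6 - 4.0 + 0.0 = 5.6


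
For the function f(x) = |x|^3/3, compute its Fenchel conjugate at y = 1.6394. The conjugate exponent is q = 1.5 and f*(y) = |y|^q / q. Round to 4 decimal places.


The conjugate exponent q satisfies 1/p + 1/q = 1.
p = 3, so q = 3/(3 - 1) = 1.5
|y|^q = 1.6394^1.5 = 2.0991
f*(1.6394) = 2.0991 / 1.5 = 1.3994


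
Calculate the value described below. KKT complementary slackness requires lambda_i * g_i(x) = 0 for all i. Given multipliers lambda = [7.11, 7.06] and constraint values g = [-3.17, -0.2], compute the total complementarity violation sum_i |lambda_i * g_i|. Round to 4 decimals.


KKT complementary slackness check:
lambda_1 * g_1 = 7.11 * -3.17 = -22.5387
lambda_2 * g_2 = 7.06 * -0.2 = -1.412
Total violation = 22.5387 + 1.412 = 23.9507


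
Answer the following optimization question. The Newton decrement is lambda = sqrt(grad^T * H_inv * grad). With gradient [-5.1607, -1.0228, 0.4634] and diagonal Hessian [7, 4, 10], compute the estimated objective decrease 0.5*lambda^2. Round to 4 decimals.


Step 1: H is diagonal, so H^(-1) * g = [-0.7372, -0.2557, 0.0463].
Step 2: g^T H^(-1) g = sum_i g_i^2 / H_ii
  = (-5.1607)^2/7 + (-1.0228)^2/4 + (0.4634)^2/10
  = 3.8047 + 0.2615 + 0.0215 = 4.0877
Step 3: Objective decrease = 0.5 * g^T H^(-1) g = 2.0438


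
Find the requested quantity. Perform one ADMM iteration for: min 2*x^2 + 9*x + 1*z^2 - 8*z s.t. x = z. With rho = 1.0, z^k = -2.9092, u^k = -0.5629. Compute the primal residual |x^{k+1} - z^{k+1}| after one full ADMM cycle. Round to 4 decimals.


ADMM iteration with rho = 1.0, z^k = -2.9092, u^k = -0.5629
Step 1: x-update.
Minimize 2*x^2 + 9*x + (1.0/2)*(x + 2.9092 - 0.5629)^2
FOC: (2*2 + 1.0)*x = -9 + 1.0*(-2.9092 + 0.5629)
x^{k+1} = -2.2693
Step 2: z-update.
Minimize 1*z^2 - 8*z + (1.0/2)*(-2.2693 - z - 0.5629)^2
FOC: (2*1 + 1.0)*z = 8 + 1.0*(-2.2693 - 0.5629)
z^{k+1} = 1.7226
Step 3: u-update.
u^{k+1} = -0.5629 - 2.2693 - 1.7226 = -4.5548
Step 4: Primal residual = |-2.2693 - 1.7226| = 3.9919


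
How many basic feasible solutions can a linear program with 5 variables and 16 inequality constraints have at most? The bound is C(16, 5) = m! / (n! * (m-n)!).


Each vertex corresponds to some choice of n active constraints out of m, so the number of vertices is at most C(m, n) = m! / (n!(m-n)!).
m = 16, n = 5
Numerator: 16 * 15 * 14 * 13 * 12
Denominator: 5! = 120
C(16, 5) = 4368
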